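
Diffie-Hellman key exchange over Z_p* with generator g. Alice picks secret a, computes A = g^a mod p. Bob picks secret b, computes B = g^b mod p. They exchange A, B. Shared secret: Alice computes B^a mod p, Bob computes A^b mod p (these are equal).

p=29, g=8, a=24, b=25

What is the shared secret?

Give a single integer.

Answer: 24

Derivation:
A = 8^24 mod 29  (bits of 24 = 11000)
  bit 0 = 1: r = r^2 * 8 mod 29 = 1^2 * 8 = 1*8 = 8
  bit 1 = 1: r = r^2 * 8 mod 29 = 8^2 * 8 = 6*8 = 19
  bit 2 = 0: r = r^2 mod 29 = 19^2 = 13
  bit 3 = 0: r = r^2 mod 29 = 13^2 = 24
  bit 4 = 0: r = r^2 mod 29 = 24^2 = 25
  -> A = 25
B = 8^25 mod 29  (bits of 25 = 11001)
  bit 0 = 1: r = r^2 * 8 mod 29 = 1^2 * 8 = 1*8 = 8
  bit 1 = 1: r = r^2 * 8 mod 29 = 8^2 * 8 = 6*8 = 19
  bit 2 = 0: r = r^2 mod 29 = 19^2 = 13
  bit 3 = 0: r = r^2 mod 29 = 13^2 = 24
  bit 4 = 1: r = r^2 * 8 mod 29 = 24^2 * 8 = 25*8 = 26
  -> B = 26
s = B^a = 26^24 mod 29  (bits of 24 = 11000)
  bit 0 = 1: r = r^2 * 26 mod 29 = 1^2 * 26 = 1*26 = 26
  bit 1 = 1: r = r^2 * 26 mod 29 = 26^2 * 26 = 9*26 = 2
  bit 2 = 0: r = r^2 mod 29 = 2^2 = 4
  bit 3 = 0: r = r^2 mod 29 = 4^2 = 16
  bit 4 = 0: r = r^2 mod 29 = 16^2 = 24
  -> s = B^a = 24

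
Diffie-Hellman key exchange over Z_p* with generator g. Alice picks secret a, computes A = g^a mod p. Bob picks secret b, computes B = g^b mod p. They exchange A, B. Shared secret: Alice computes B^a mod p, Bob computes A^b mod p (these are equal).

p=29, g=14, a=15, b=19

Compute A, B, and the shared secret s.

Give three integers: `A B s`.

A = 14^15 mod 29  (bits of 15 = 1111)
  bit 0 = 1: r = r^2 * 14 mod 29 = 1^2 * 14 = 1*14 = 14
  bit 1 = 1: r = r^2 * 14 mod 29 = 14^2 * 14 = 22*14 = 18
  bit 2 = 1: r = r^2 * 14 mod 29 = 18^2 * 14 = 5*14 = 12
  bit 3 = 1: r = r^2 * 14 mod 29 = 12^2 * 14 = 28*14 = 15
  -> A = 15
B = 14^19 mod 29  (bits of 19 = 10011)
  bit 0 = 1: r = r^2 * 14 mod 29 = 1^2 * 14 = 1*14 = 14
  bit 1 = 0: r = r^2 mod 29 = 14^2 = 22
  bit 2 = 0: r = r^2 mod 29 = 22^2 = 20
  bit 3 = 1: r = r^2 * 14 mod 29 = 20^2 * 14 = 23*14 = 3
  bit 4 = 1: r = r^2 * 14 mod 29 = 3^2 * 14 = 9*14 = 10
  -> B = 10
s = B^a = 10^15 mod 29  (bits of 15 = 1111)
  bit 0 = 1: r = r^2 * 10 mod 29 = 1^2 * 10 = 1*10 = 10
  bit 1 = 1: r = r^2 * 10 mod 29 = 10^2 * 10 = 13*10 = 14
  bit 2 = 1: r = r^2 * 10 mod 29 = 14^2 * 10 = 22*10 = 17
  bit 3 = 1: r = r^2 * 10 mod 29 = 17^2 * 10 = 28*10 = 19
  -> s = B^a = 19

Answer: 15 10 19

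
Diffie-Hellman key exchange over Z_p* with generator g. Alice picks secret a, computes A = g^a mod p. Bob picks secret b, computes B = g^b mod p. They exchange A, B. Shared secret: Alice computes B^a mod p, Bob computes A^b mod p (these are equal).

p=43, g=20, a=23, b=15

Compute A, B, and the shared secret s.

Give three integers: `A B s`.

A = 20^23 mod 43  (bits of 23 = 10111)
  bit 0 = 1: r = r^2 * 20 mod 43 = 1^2 * 20 = 1*20 = 20
  bit 1 = 0: r = r^2 mod 43 = 20^2 = 13
  bit 2 = 1: r = r^2 * 20 mod 43 = 13^2 * 20 = 40*20 = 26
  bit 3 = 1: r = r^2 * 20 mod 43 = 26^2 * 20 = 31*20 = 18
  bit 4 = 1: r = r^2 * 20 mod 43 = 18^2 * 20 = 23*20 = 30
  -> A = 30
B = 20^15 mod 43  (bits of 15 = 1111)
  bit 0 = 1: r = r^2 * 20 mod 43 = 1^2 * 20 = 1*20 = 20
  bit 1 = 1: r = r^2 * 20 mod 43 = 20^2 * 20 = 13*20 = 2
  bit 2 = 1: r = r^2 * 20 mod 43 = 2^2 * 20 = 4*20 = 37
  bit 3 = 1: r = r^2 * 20 mod 43 = 37^2 * 20 = 36*20 = 32
  -> B = 32
s = B^a = 32^23 mod 43  (bits of 23 = 10111)
  bit 0 = 1: r = r^2 * 32 mod 43 = 1^2 * 32 = 1*32 = 32
  bit 1 = 0: r = r^2 mod 43 = 32^2 = 35
  bit 2 = 1: r = r^2 * 32 mod 43 = 35^2 * 32 = 21*32 = 27
  bit 3 = 1: r = r^2 * 32 mod 43 = 27^2 * 32 = 41*32 = 22
  bit 4 = 1: r = r^2 * 32 mod 43 = 22^2 * 32 = 11*32 = 8
  -> s = B^a = 8

Answer: 30 32 8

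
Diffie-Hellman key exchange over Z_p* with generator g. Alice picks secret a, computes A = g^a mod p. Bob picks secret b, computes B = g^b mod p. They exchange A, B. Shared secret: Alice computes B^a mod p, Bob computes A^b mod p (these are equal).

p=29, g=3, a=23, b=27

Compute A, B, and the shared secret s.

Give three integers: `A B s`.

Answer: 8 10 11

Derivation:
A = 3^23 mod 29  (bits of 23 = 10111)
  bit 0 = 1: r = r^2 * 3 mod 29 = 1^2 * 3 = 1*3 = 3
  bit 1 = 0: r = r^2 mod 29 = 3^2 = 9
  bit 2 = 1: r = r^2 * 3 mod 29 = 9^2 * 3 = 23*3 = 11
  bit 3 = 1: r = r^2 * 3 mod 29 = 11^2 * 3 = 5*3 = 15
  bit 4 = 1: r = r^2 * 3 mod 29 = 15^2 * 3 = 22*3 = 8
  -> A = 8
B = 3^27 mod 29  (bits of 27 = 11011)
  bit 0 = 1: r = r^2 * 3 mod 29 = 1^2 * 3 = 1*3 = 3
  bit 1 = 1: r = r^2 * 3 mod 29 = 3^2 * 3 = 9*3 = 27
  bit 2 = 0: r = r^2 mod 29 = 27^2 = 4
  bit 3 = 1: r = r^2 * 3 mod 29 = 4^2 * 3 = 16*3 = 19
  bit 4 = 1: r = r^2 * 3 mod 29 = 19^2 * 3 = 13*3 = 10
  -> B = 10
s = B^a = 10^23 mod 29  (bits of 23 = 10111)
  bit 0 = 1: r = r^2 * 10 mod 29 = 1^2 * 10 = 1*10 = 10
  bit 1 = 0: r = r^2 mod 29 = 10^2 = 13
  bit 2 = 1: r = r^2 * 10 mod 29 = 13^2 * 10 = 24*10 = 8
  bit 3 = 1: r = r^2 * 10 mod 29 = 8^2 * 10 = 6*10 = 2
  bit 4 = 1: r = r^2 * 10 mod 29 = 2^2 * 10 = 4*10 = 11
  -> s = B^a = 11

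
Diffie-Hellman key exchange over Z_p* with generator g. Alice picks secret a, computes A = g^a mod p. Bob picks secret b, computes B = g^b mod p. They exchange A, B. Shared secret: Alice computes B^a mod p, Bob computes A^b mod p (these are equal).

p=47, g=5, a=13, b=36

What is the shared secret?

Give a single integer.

A = 5^13 mod 47  (bits of 13 = 1101)
  bit 0 = 1: r = r^2 * 5 mod 47 = 1^2 * 5 = 1*5 = 5
  bit 1 = 1: r = r^2 * 5 mod 47 = 5^2 * 5 = 25*5 = 31
  bit 2 = 0: r = r^2 mod 47 = 31^2 = 21
  bit 3 = 1: r = r^2 * 5 mod 47 = 21^2 * 5 = 18*5 = 43
  -> A = 43
B = 5^36 mod 47  (bits of 36 = 100100)
  bit 0 = 1: r = r^2 * 5 mod 47 = 1^2 * 5 = 1*5 = 5
  bit 1 = 0: r = r^2 mod 47 = 5^2 = 25
  bit 2 = 0: r = r^2 mod 47 = 25^2 = 14
  bit 3 = 1: r = r^2 * 5 mod 47 = 14^2 * 5 = 8*5 = 40
  bit 4 = 0: r = r^2 mod 47 = 40^2 = 2
  bit 5 = 0: r = r^2 mod 47 = 2^2 = 4
  -> B = 4
s = B^a = 4^13 mod 47  (bits of 13 = 1101)
  bit 0 = 1: r = r^2 * 4 mod 47 = 1^2 * 4 = 1*4 = 4
  bit 1 = 1: r = r^2 * 4 mod 47 = 4^2 * 4 = 16*4 = 17
  bit 2 = 0: r = r^2 mod 47 = 17^2 = 7
  bit 3 = 1: r = r^2 * 4 mod 47 = 7^2 * 4 = 2*4 = 8
  -> s = B^a = 8

Answer: 8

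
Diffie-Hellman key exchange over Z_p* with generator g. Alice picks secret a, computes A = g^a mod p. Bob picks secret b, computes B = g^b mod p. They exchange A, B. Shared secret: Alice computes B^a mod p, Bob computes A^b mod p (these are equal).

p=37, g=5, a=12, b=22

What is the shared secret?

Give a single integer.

Answer: 10

Derivation:
A = 5^12 mod 37  (bits of 12 = 1100)
  bit 0 = 1: r = r^2 * 5 mod 37 = 1^2 * 5 = 1*5 = 5
  bit 1 = 1: r = r^2 * 5 mod 37 = 5^2 * 5 = 25*5 = 14
  bit 2 = 0: r = r^2 mod 37 = 14^2 = 11
  bit 3 = 0: r = r^2 mod 37 = 11^2 = 10
  -> A = 10
B = 5^22 mod 37  (bits of 22 = 10110)
  bit 0 = 1: r = r^2 * 5 mod 37 = 1^2 * 5 = 1*5 = 5
  bit 1 = 0: r = r^2 mod 37 = 5^2 = 25
  bit 2 = 1: r = r^2 * 5 mod 37 = 25^2 * 5 = 33*5 = 17
  bit 3 = 1: r = r^2 * 5 mod 37 = 17^2 * 5 = 30*5 = 2
  bit 4 = 0: r = r^2 mod 37 = 2^2 = 4
  -> B = 4
s = B^a = 4^12 mod 37  (bits of 12 = 1100)
  bit 0 = 1: r = r^2 * 4 mod 37 = 1^2 * 4 = 1*4 = 4
  bit 1 = 1: r = r^2 * 4 mod 37 = 4^2 * 4 = 16*4 = 27
  bit 2 = 0: r = r^2 mod 37 = 27^2 = 26
  bit 3 = 0: r = r^2 mod 37 = 26^2 = 10
  -> s = B^a = 10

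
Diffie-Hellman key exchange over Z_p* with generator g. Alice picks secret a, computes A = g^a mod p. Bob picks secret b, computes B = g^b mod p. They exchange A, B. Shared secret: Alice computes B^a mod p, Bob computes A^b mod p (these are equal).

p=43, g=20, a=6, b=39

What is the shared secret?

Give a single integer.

A = 20^6 mod 43  (bits of 6 = 110)
  bit 0 = 1: r = r^2 * 20 mod 43 = 1^2 * 20 = 1*20 = 20
  bit 1 = 1: r = r^2 * 20 mod 43 = 20^2 * 20 = 13*20 = 2
  bit 2 = 0: r = r^2 mod 43 = 2^2 = 4
  -> A = 4
B = 20^39 mod 43  (bits of 39 = 100111)
  bit 0 = 1: r = r^2 * 20 mod 43 = 1^2 * 20 = 1*20 = 20
  bit 1 = 0: r = r^2 mod 43 = 20^2 = 13
  bit 2 = 0: r = r^2 mod 43 = 13^2 = 40
  bit 3 = 1: r = r^2 * 20 mod 43 = 40^2 * 20 = 9*20 = 8
  bit 4 = 1: r = r^2 * 20 mod 43 = 8^2 * 20 = 21*20 = 33
  bit 5 = 1: r = r^2 * 20 mod 43 = 33^2 * 20 = 14*20 = 22
  -> B = 22
s = B^a = 22^6 mod 43  (bits of 6 = 110)
  bit 0 = 1: r = r^2 * 22 mod 43 = 1^2 * 22 = 1*22 = 22
  bit 1 = 1: r = r^2 * 22 mod 43 = 22^2 * 22 = 11*22 = 27
  bit 2 = 0: r = r^2 mod 43 = 27^2 = 41
  -> s = B^a = 41

Answer: 41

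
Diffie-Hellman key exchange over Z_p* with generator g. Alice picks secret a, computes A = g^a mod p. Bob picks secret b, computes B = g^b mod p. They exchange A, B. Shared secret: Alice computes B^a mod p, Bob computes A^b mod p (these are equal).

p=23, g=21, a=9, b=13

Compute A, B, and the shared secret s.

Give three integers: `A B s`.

A = 21^9 mod 23  (bits of 9 = 1001)
  bit 0 = 1: r = r^2 * 21 mod 23 = 1^2 * 21 = 1*21 = 21
  bit 1 = 0: r = r^2 mod 23 = 21^2 = 4
  bit 2 = 0: r = r^2 mod 23 = 4^2 = 16
  bit 3 = 1: r = r^2 * 21 mod 23 = 16^2 * 21 = 3*21 = 17
  -> A = 17
B = 21^13 mod 23  (bits of 13 = 1101)
  bit 0 = 1: r = r^2 * 21 mod 23 = 1^2 * 21 = 1*21 = 21
  bit 1 = 1: r = r^2 * 21 mod 23 = 21^2 * 21 = 4*21 = 15
  bit 2 = 0: r = r^2 mod 23 = 15^2 = 18
  bit 3 = 1: r = r^2 * 21 mod 23 = 18^2 * 21 = 2*21 = 19
  -> B = 19
s = B^a = 19^9 mod 23  (bits of 9 = 1001)
  bit 0 = 1: r = r^2 * 19 mod 23 = 1^2 * 19 = 1*19 = 19
  bit 1 = 0: r = r^2 mod 23 = 19^2 = 16
  bit 2 = 0: r = r^2 mod 23 = 16^2 = 3
  bit 3 = 1: r = r^2 * 19 mod 23 = 3^2 * 19 = 9*19 = 10
  -> s = B^a = 10

Answer: 17 19 10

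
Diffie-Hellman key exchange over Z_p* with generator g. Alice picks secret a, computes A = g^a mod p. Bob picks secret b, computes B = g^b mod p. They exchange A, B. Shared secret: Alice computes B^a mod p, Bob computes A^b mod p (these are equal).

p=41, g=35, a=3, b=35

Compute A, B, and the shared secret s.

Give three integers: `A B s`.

Answer: 30 3 27

Derivation:
A = 35^3 mod 41  (bits of 3 = 11)
  bit 0 = 1: r = r^2 * 35 mod 41 = 1^2 * 35 = 1*35 = 35
  bit 1 = 1: r = r^2 * 35 mod 41 = 35^2 * 35 = 36*35 = 30
  -> A = 30
B = 35^35 mod 41  (bits of 35 = 100011)
  bit 0 = 1: r = r^2 * 35 mod 41 = 1^2 * 35 = 1*35 = 35
  bit 1 = 0: r = r^2 mod 41 = 35^2 = 36
  bit 2 = 0: r = r^2 mod 41 = 36^2 = 25
  bit 3 = 0: r = r^2 mod 41 = 25^2 = 10
  bit 4 = 1: r = r^2 * 35 mod 41 = 10^2 * 35 = 18*35 = 15
  bit 5 = 1: r = r^2 * 35 mod 41 = 15^2 * 35 = 20*35 = 3
  -> B = 3
s = B^a = 3^3 mod 41  (bits of 3 = 11)
  bit 0 = 1: r = r^2 * 3 mod 41 = 1^2 * 3 = 1*3 = 3
  bit 1 = 1: r = r^2 * 3 mod 41 = 3^2 * 3 = 9*3 = 27
  -> s = B^a = 27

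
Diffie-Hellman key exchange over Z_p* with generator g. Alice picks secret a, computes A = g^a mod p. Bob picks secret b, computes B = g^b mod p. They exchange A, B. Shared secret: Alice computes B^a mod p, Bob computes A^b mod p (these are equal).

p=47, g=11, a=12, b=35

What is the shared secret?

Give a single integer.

Answer: 37

Derivation:
A = 11^12 mod 47  (bits of 12 = 1100)
  bit 0 = 1: r = r^2 * 11 mod 47 = 1^2 * 11 = 1*11 = 11
  bit 1 = 1: r = r^2 * 11 mod 47 = 11^2 * 11 = 27*11 = 15
  bit 2 = 0: r = r^2 mod 47 = 15^2 = 37
  bit 3 = 0: r = r^2 mod 47 = 37^2 = 6
  -> A = 6
B = 11^35 mod 47  (bits of 35 = 100011)
  bit 0 = 1: r = r^2 * 11 mod 47 = 1^2 * 11 = 1*11 = 11
  bit 1 = 0: r = r^2 mod 47 = 11^2 = 27
  bit 2 = 0: r = r^2 mod 47 = 27^2 = 24
  bit 3 = 0: r = r^2 mod 47 = 24^2 = 12
  bit 4 = 1: r = r^2 * 11 mod 47 = 12^2 * 11 = 3*11 = 33
  bit 5 = 1: r = r^2 * 11 mod 47 = 33^2 * 11 = 8*11 = 41
  -> B = 41
s = B^a = 41^12 mod 47  (bits of 12 = 1100)
  bit 0 = 1: r = r^2 * 41 mod 47 = 1^2 * 41 = 1*41 = 41
  bit 1 = 1: r = r^2 * 41 mod 47 = 41^2 * 41 = 36*41 = 19
  bit 2 = 0: r = r^2 mod 47 = 19^2 = 32
  bit 3 = 0: r = r^2 mod 47 = 32^2 = 37
  -> s = B^a = 37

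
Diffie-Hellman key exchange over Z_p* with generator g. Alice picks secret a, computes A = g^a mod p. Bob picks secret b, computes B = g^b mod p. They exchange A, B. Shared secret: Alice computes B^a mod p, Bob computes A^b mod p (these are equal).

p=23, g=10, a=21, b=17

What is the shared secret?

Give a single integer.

Answer: 19

Derivation:
A = 10^21 mod 23  (bits of 21 = 10101)
  bit 0 = 1: r = r^2 * 10 mod 23 = 1^2 * 10 = 1*10 = 10
  bit 1 = 0: r = r^2 mod 23 = 10^2 = 8
  bit 2 = 1: r = r^2 * 10 mod 23 = 8^2 * 10 = 18*10 = 19
  bit 3 = 0: r = r^2 mod 23 = 19^2 = 16
  bit 4 = 1: r = r^2 * 10 mod 23 = 16^2 * 10 = 3*10 = 7
  -> A = 7
B = 10^17 mod 23  (bits of 17 = 10001)
  bit 0 = 1: r = r^2 * 10 mod 23 = 1^2 * 10 = 1*10 = 10
  bit 1 = 0: r = r^2 mod 23 = 10^2 = 8
  bit 2 = 0: r = r^2 mod 23 = 8^2 = 18
  bit 3 = 0: r = r^2 mod 23 = 18^2 = 2
  bit 4 = 1: r = r^2 * 10 mod 23 = 2^2 * 10 = 4*10 = 17
  -> B = 17
s = B^a = 17^21 mod 23  (bits of 21 = 10101)
  bit 0 = 1: r = r^2 * 17 mod 23 = 1^2 * 17 = 1*17 = 17
  bit 1 = 0: r = r^2 mod 23 = 17^2 = 13
  bit 2 = 1: r = r^2 * 17 mod 23 = 13^2 * 17 = 8*17 = 21
  bit 3 = 0: r = r^2 mod 23 = 21^2 = 4
  bit 4 = 1: r = r^2 * 17 mod 23 = 4^2 * 17 = 16*17 = 19
  -> s = B^a = 19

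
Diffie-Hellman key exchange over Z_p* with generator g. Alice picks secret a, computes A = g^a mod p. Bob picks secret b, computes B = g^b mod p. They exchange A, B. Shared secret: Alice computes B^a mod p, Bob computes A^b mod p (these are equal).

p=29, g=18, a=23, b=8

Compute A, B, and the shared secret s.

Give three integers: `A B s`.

Answer: 2 16 24

Derivation:
A = 18^23 mod 29  (bits of 23 = 10111)
  bit 0 = 1: r = r^2 * 18 mod 29 = 1^2 * 18 = 1*18 = 18
  bit 1 = 0: r = r^2 mod 29 = 18^2 = 5
  bit 2 = 1: r = r^2 * 18 mod 29 = 5^2 * 18 = 25*18 = 15
  bit 3 = 1: r = r^2 * 18 mod 29 = 15^2 * 18 = 22*18 = 19
  bit 4 = 1: r = r^2 * 18 mod 29 = 19^2 * 18 = 13*18 = 2
  -> A = 2
B = 18^8 mod 29  (bits of 8 = 1000)
  bit 0 = 1: r = r^2 * 18 mod 29 = 1^2 * 18 = 1*18 = 18
  bit 1 = 0: r = r^2 mod 29 = 18^2 = 5
  bit 2 = 0: r = r^2 mod 29 = 5^2 = 25
  bit 3 = 0: r = r^2 mod 29 = 25^2 = 16
  -> B = 16
s = B^a = 16^23 mod 29  (bits of 23 = 10111)
  bit 0 = 1: r = r^2 * 16 mod 29 = 1^2 * 16 = 1*16 = 16
  bit 1 = 0: r = r^2 mod 29 = 16^2 = 24
  bit 2 = 1: r = r^2 * 16 mod 29 = 24^2 * 16 = 25*16 = 23
  bit 3 = 1: r = r^2 * 16 mod 29 = 23^2 * 16 = 7*16 = 25
  bit 4 = 1: r = r^2 * 16 mod 29 = 25^2 * 16 = 16*16 = 24
  -> s = B^a = 24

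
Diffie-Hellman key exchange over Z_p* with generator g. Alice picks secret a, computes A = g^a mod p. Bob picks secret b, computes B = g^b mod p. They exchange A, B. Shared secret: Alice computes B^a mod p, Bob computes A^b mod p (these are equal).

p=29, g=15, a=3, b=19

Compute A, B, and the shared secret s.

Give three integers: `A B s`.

Answer: 11 19 15

Derivation:
A = 15^3 mod 29  (bits of 3 = 11)
  bit 0 = 1: r = r^2 * 15 mod 29 = 1^2 * 15 = 1*15 = 15
  bit 1 = 1: r = r^2 * 15 mod 29 = 15^2 * 15 = 22*15 = 11
  -> A = 11
B = 15^19 mod 29  (bits of 19 = 10011)
  bit 0 = 1: r = r^2 * 15 mod 29 = 1^2 * 15 = 1*15 = 15
  bit 1 = 0: r = r^2 mod 29 = 15^2 = 22
  bit 2 = 0: r = r^2 mod 29 = 22^2 = 20
  bit 3 = 1: r = r^2 * 15 mod 29 = 20^2 * 15 = 23*15 = 26
  bit 4 = 1: r = r^2 * 15 mod 29 = 26^2 * 15 = 9*15 = 19
  -> B = 19
s = B^a = 19^3 mod 29  (bits of 3 = 11)
  bit 0 = 1: r = r^2 * 19 mod 29 = 1^2 * 19 = 1*19 = 19
  bit 1 = 1: r = r^2 * 19 mod 29 = 19^2 * 19 = 13*19 = 15
  -> s = B^a = 15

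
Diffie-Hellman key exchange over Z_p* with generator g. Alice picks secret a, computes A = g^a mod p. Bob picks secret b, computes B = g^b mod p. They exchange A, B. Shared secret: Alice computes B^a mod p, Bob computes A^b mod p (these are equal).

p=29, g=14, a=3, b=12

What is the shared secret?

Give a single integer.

A = 14^3 mod 29  (bits of 3 = 11)
  bit 0 = 1: r = r^2 * 14 mod 29 = 1^2 * 14 = 1*14 = 14
  bit 1 = 1: r = r^2 * 14 mod 29 = 14^2 * 14 = 22*14 = 18
  -> A = 18
B = 14^12 mod 29  (bits of 12 = 1100)
  bit 0 = 1: r = r^2 * 14 mod 29 = 1^2 * 14 = 1*14 = 14
  bit 1 = 1: r = r^2 * 14 mod 29 = 14^2 * 14 = 22*14 = 18
  bit 2 = 0: r = r^2 mod 29 = 18^2 = 5
  bit 3 = 0: r = r^2 mod 29 = 5^2 = 25
  -> B = 25
s = B^a = 25^3 mod 29  (bits of 3 = 11)
  bit 0 = 1: r = r^2 * 25 mod 29 = 1^2 * 25 = 1*25 = 25
  bit 1 = 1: r = r^2 * 25 mod 29 = 25^2 * 25 = 16*25 = 23
  -> s = B^a = 23

Answer: 23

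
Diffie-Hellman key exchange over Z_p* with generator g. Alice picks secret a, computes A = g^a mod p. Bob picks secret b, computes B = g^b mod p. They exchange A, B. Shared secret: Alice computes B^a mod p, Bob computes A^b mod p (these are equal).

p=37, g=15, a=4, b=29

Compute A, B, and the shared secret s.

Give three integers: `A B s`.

A = 15^4 mod 37  (bits of 4 = 100)
  bit 0 = 1: r = r^2 * 15 mod 37 = 1^2 * 15 = 1*15 = 15
  bit 1 = 0: r = r^2 mod 37 = 15^2 = 3
  bit 2 = 0: r = r^2 mod 37 = 3^2 = 9
  -> A = 9
B = 15^29 mod 37  (bits of 29 = 11101)
  bit 0 = 1: r = r^2 * 15 mod 37 = 1^2 * 15 = 1*15 = 15
  bit 1 = 1: r = r^2 * 15 mod 37 = 15^2 * 15 = 3*15 = 8
  bit 2 = 1: r = r^2 * 15 mod 37 = 8^2 * 15 = 27*15 = 35
  bit 3 = 0: r = r^2 mod 37 = 35^2 = 4
  bit 4 = 1: r = r^2 * 15 mod 37 = 4^2 * 15 = 16*15 = 18
  -> B = 18
s = B^a = 18^4 mod 37  (bits of 4 = 100)
  bit 0 = 1: r = r^2 * 18 mod 37 = 1^2 * 18 = 1*18 = 18
  bit 1 = 0: r = r^2 mod 37 = 18^2 = 28
  bit 2 = 0: r = r^2 mod 37 = 28^2 = 7
  -> s = B^a = 7

Answer: 9 18 7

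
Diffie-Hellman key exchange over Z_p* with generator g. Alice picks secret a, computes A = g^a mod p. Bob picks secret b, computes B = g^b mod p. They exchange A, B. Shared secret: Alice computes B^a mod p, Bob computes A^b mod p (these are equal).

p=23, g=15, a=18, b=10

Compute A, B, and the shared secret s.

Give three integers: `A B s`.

A = 15^18 mod 23  (bits of 18 = 10010)
  bit 0 = 1: r = r^2 * 15 mod 23 = 1^2 * 15 = 1*15 = 15
  bit 1 = 0: r = r^2 mod 23 = 15^2 = 18
  bit 2 = 0: r = r^2 mod 23 = 18^2 = 2
  bit 3 = 1: r = r^2 * 15 mod 23 = 2^2 * 15 = 4*15 = 14
  bit 4 = 0: r = r^2 mod 23 = 14^2 = 12
  -> A = 12
B = 15^10 mod 23  (bits of 10 = 1010)
  bit 0 = 1: r = r^2 * 15 mod 23 = 1^2 * 15 = 1*15 = 15
  bit 1 = 0: r = r^2 mod 23 = 15^2 = 18
  bit 2 = 1: r = r^2 * 15 mod 23 = 18^2 * 15 = 2*15 = 7
  bit 3 = 0: r = r^2 mod 23 = 7^2 = 3
  -> B = 3
s = B^a = 3^18 mod 23  (bits of 18 = 10010)
  bit 0 = 1: r = r^2 * 3 mod 23 = 1^2 * 3 = 1*3 = 3
  bit 1 = 0: r = r^2 mod 23 = 3^2 = 9
  bit 2 = 0: r = r^2 mod 23 = 9^2 = 12
  bit 3 = 1: r = r^2 * 3 mod 23 = 12^2 * 3 = 6*3 = 18
  bit 4 = 0: r = r^2 mod 23 = 18^2 = 2
  -> s = B^a = 2

Answer: 12 3 2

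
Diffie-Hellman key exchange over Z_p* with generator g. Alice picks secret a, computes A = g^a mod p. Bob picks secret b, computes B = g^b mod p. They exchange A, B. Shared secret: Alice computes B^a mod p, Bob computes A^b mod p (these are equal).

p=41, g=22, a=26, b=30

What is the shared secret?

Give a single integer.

A = 22^26 mod 41  (bits of 26 = 11010)
  bit 0 = 1: r = r^2 * 22 mod 41 = 1^2 * 22 = 1*22 = 22
  bit 1 = 1: r = r^2 * 22 mod 41 = 22^2 * 22 = 33*22 = 29
  bit 2 = 0: r = r^2 mod 41 = 29^2 = 21
  bit 3 = 1: r = r^2 * 22 mod 41 = 21^2 * 22 = 31*22 = 26
  bit 4 = 0: r = r^2 mod 41 = 26^2 = 20
  -> A = 20
B = 22^30 mod 41  (bits of 30 = 11110)
  bit 0 = 1: r = r^2 * 22 mod 41 = 1^2 * 22 = 1*22 = 22
  bit 1 = 1: r = r^2 * 22 mod 41 = 22^2 * 22 = 33*22 = 29
  bit 2 = 1: r = r^2 * 22 mod 41 = 29^2 * 22 = 21*22 = 11
  bit 3 = 1: r = r^2 * 22 mod 41 = 11^2 * 22 = 39*22 = 38
  bit 4 = 0: r = r^2 mod 41 = 38^2 = 9
  -> B = 9
s = B^a = 9^26 mod 41  (bits of 26 = 11010)
  bit 0 = 1: r = r^2 * 9 mod 41 = 1^2 * 9 = 1*9 = 9
  bit 1 = 1: r = r^2 * 9 mod 41 = 9^2 * 9 = 40*9 = 32
  bit 2 = 0: r = r^2 mod 41 = 32^2 = 40
  bit 3 = 1: r = r^2 * 9 mod 41 = 40^2 * 9 = 1*9 = 9
  bit 4 = 0: r = r^2 mod 41 = 9^2 = 40
  -> s = B^a = 40

Answer: 40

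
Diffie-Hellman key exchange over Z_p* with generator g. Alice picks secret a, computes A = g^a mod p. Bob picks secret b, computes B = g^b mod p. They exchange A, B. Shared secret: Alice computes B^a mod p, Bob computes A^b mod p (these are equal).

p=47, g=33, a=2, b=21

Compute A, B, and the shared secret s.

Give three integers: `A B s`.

Answer: 8 41 36

Derivation:
A = 33^2 mod 47  (bits of 2 = 10)
  bit 0 = 1: r = r^2 * 33 mod 47 = 1^2 * 33 = 1*33 = 33
  bit 1 = 0: r = r^2 mod 47 = 33^2 = 8
  -> A = 8
B = 33^21 mod 47  (bits of 21 = 10101)
  bit 0 = 1: r = r^2 * 33 mod 47 = 1^2 * 33 = 1*33 = 33
  bit 1 = 0: r = r^2 mod 47 = 33^2 = 8
  bit 2 = 1: r = r^2 * 33 mod 47 = 8^2 * 33 = 17*33 = 44
  bit 3 = 0: r = r^2 mod 47 = 44^2 = 9
  bit 4 = 1: r = r^2 * 33 mod 47 = 9^2 * 33 = 34*33 = 41
  -> B = 41
s = B^a = 41^2 mod 47  (bits of 2 = 10)
  bit 0 = 1: r = r^2 * 41 mod 47 = 1^2 * 41 = 1*41 = 41
  bit 1 = 0: r = r^2 mod 47 = 41^2 = 36
  -> s = B^a = 36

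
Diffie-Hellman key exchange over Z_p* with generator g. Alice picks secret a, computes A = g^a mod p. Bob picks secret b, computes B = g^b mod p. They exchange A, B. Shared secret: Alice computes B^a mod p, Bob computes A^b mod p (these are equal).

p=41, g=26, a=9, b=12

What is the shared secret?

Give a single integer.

A = 26^9 mod 41  (bits of 9 = 1001)
  bit 0 = 1: r = r^2 * 26 mod 41 = 1^2 * 26 = 1*26 = 26
  bit 1 = 0: r = r^2 mod 41 = 26^2 = 20
  bit 2 = 0: r = r^2 mod 41 = 20^2 = 31
  bit 3 = 1: r = r^2 * 26 mod 41 = 31^2 * 26 = 18*26 = 17
  -> A = 17
B = 26^12 mod 41  (bits of 12 = 1100)
  bit 0 = 1: r = r^2 * 26 mod 41 = 1^2 * 26 = 1*26 = 26
  bit 1 = 1: r = r^2 * 26 mod 41 = 26^2 * 26 = 20*26 = 28
  bit 2 = 0: r = r^2 mod 41 = 28^2 = 5
  bit 3 = 0: r = r^2 mod 41 = 5^2 = 25
  -> B = 25
s = B^a = 25^9 mod 41  (bits of 9 = 1001)
  bit 0 = 1: r = r^2 * 25 mod 41 = 1^2 * 25 = 1*25 = 25
  bit 1 = 0: r = r^2 mod 41 = 25^2 = 10
  bit 2 = 0: r = r^2 mod 41 = 10^2 = 18
  bit 3 = 1: r = r^2 * 25 mod 41 = 18^2 * 25 = 37*25 = 23
  -> s = B^a = 23

Answer: 23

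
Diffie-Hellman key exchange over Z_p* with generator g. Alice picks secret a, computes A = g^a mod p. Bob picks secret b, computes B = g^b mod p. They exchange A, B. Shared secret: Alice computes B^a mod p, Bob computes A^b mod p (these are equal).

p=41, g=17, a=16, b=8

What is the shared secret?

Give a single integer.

Answer: 16

Derivation:
A = 17^16 mod 41  (bits of 16 = 10000)
  bit 0 = 1: r = r^2 * 17 mod 41 = 1^2 * 17 = 1*17 = 17
  bit 1 = 0: r = r^2 mod 41 = 17^2 = 2
  bit 2 = 0: r = r^2 mod 41 = 2^2 = 4
  bit 3 = 0: r = r^2 mod 41 = 4^2 = 16
  bit 4 = 0: r = r^2 mod 41 = 16^2 = 10
  -> A = 10
B = 17^8 mod 41  (bits of 8 = 1000)
  bit 0 = 1: r = r^2 * 17 mod 41 = 1^2 * 17 = 1*17 = 17
  bit 1 = 0: r = r^2 mod 41 = 17^2 = 2
  bit 2 = 0: r = r^2 mod 41 = 2^2 = 4
  bit 3 = 0: r = r^2 mod 41 = 4^2 = 16
  -> B = 16
s = B^a = 16^16 mod 41  (bits of 16 = 10000)
  bit 0 = 1: r = r^2 * 16 mod 41 = 1^2 * 16 = 1*16 = 16
  bit 1 = 0: r = r^2 mod 41 = 16^2 = 10
  bit 2 = 0: r = r^2 mod 41 = 10^2 = 18
  bit 3 = 0: r = r^2 mod 41 = 18^2 = 37
  bit 4 = 0: r = r^2 mod 41 = 37^2 = 16
  -> s = B^a = 16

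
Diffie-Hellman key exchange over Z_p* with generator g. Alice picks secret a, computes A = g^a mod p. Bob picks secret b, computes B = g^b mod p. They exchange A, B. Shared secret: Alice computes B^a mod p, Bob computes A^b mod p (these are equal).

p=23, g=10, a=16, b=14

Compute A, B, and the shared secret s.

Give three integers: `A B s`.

A = 10^16 mod 23  (bits of 16 = 10000)
  bit 0 = 1: r = r^2 * 10 mod 23 = 1^2 * 10 = 1*10 = 10
  bit 1 = 0: r = r^2 mod 23 = 10^2 = 8
  bit 2 = 0: r = r^2 mod 23 = 8^2 = 18
  bit 3 = 0: r = r^2 mod 23 = 18^2 = 2
  bit 4 = 0: r = r^2 mod 23 = 2^2 = 4
  -> A = 4
B = 10^14 mod 23  (bits of 14 = 1110)
  bit 0 = 1: r = r^2 * 10 mod 23 = 1^2 * 10 = 1*10 = 10
  bit 1 = 1: r = r^2 * 10 mod 23 = 10^2 * 10 = 8*10 = 11
  bit 2 = 1: r = r^2 * 10 mod 23 = 11^2 * 10 = 6*10 = 14
  bit 3 = 0: r = r^2 mod 23 = 14^2 = 12
  -> B = 12
s = B^a = 12^16 mod 23  (bits of 16 = 10000)
  bit 0 = 1: r = r^2 * 12 mod 23 = 1^2 * 12 = 1*12 = 12
  bit 1 = 0: r = r^2 mod 23 = 12^2 = 6
  bit 2 = 0: r = r^2 mod 23 = 6^2 = 13
  bit 3 = 0: r = r^2 mod 23 = 13^2 = 8
  bit 4 = 0: r = r^2 mod 23 = 8^2 = 18
  -> s = B^a = 18

Answer: 4 12 18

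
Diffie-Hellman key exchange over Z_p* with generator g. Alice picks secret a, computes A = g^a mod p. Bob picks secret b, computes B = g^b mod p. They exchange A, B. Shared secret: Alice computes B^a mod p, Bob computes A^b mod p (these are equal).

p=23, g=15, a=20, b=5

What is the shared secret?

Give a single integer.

A = 15^20 mod 23  (bits of 20 = 10100)
  bit 0 = 1: r = r^2 * 15 mod 23 = 1^2 * 15 = 1*15 = 15
  bit 1 = 0: r = r^2 mod 23 = 15^2 = 18
  bit 2 = 1: r = r^2 * 15 mod 23 = 18^2 * 15 = 2*15 = 7
  bit 3 = 0: r = r^2 mod 23 = 7^2 = 3
  bit 4 = 0: r = r^2 mod 23 = 3^2 = 9
  -> A = 9
B = 15^5 mod 23  (bits of 5 = 101)
  bit 0 = 1: r = r^2 * 15 mod 23 = 1^2 * 15 = 1*15 = 15
  bit 1 = 0: r = r^2 mod 23 = 15^2 = 18
  bit 2 = 1: r = r^2 * 15 mod 23 = 18^2 * 15 = 2*15 = 7
  -> B = 7
s = B^a = 7^20 mod 23  (bits of 20 = 10100)
  bit 0 = 1: r = r^2 * 7 mod 23 = 1^2 * 7 = 1*7 = 7
  bit 1 = 0: r = r^2 mod 23 = 7^2 = 3
  bit 2 = 1: r = r^2 * 7 mod 23 = 3^2 * 7 = 9*7 = 17
  bit 3 = 0: r = r^2 mod 23 = 17^2 = 13
  bit 4 = 0: r = r^2 mod 23 = 13^2 = 8
  -> s = B^a = 8

Answer: 8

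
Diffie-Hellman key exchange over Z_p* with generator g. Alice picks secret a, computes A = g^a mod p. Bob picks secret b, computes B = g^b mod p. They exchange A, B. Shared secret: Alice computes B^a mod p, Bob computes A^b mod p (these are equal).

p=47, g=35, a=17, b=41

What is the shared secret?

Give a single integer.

A = 35^17 mod 47  (bits of 17 = 10001)
  bit 0 = 1: r = r^2 * 35 mod 47 = 1^2 * 35 = 1*35 = 35
  bit 1 = 0: r = r^2 mod 47 = 35^2 = 3
  bit 2 = 0: r = r^2 mod 47 = 3^2 = 9
  bit 3 = 0: r = r^2 mod 47 = 9^2 = 34
  bit 4 = 1: r = r^2 * 35 mod 47 = 34^2 * 35 = 28*35 = 40
  -> A = 40
B = 35^41 mod 47  (bits of 41 = 101001)
  bit 0 = 1: r = r^2 * 35 mod 47 = 1^2 * 35 = 1*35 = 35
  bit 1 = 0: r = r^2 mod 47 = 35^2 = 3
  bit 2 = 1: r = r^2 * 35 mod 47 = 3^2 * 35 = 9*35 = 33
  bit 3 = 0: r = r^2 mod 47 = 33^2 = 8
  bit 4 = 0: r = r^2 mod 47 = 8^2 = 17
  bit 5 = 1: r = r^2 * 35 mod 47 = 17^2 * 35 = 7*35 = 10
  -> B = 10
s = B^a = 10^17 mod 47  (bits of 17 = 10001)
  bit 0 = 1: r = r^2 * 10 mod 47 = 1^2 * 10 = 1*10 = 10
  bit 1 = 0: r = r^2 mod 47 = 10^2 = 6
  bit 2 = 0: r = r^2 mod 47 = 6^2 = 36
  bit 3 = 0: r = r^2 mod 47 = 36^2 = 27
  bit 4 = 1: r = r^2 * 10 mod 47 = 27^2 * 10 = 24*10 = 5
  -> s = B^a = 5

Answer: 5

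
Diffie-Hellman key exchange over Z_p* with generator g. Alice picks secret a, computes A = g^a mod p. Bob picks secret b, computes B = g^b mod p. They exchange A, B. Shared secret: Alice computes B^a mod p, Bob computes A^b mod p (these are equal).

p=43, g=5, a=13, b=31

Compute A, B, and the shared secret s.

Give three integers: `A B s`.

Answer: 33 19 20

Derivation:
A = 5^13 mod 43  (bits of 13 = 1101)
  bit 0 = 1: r = r^2 * 5 mod 43 = 1^2 * 5 = 1*5 = 5
  bit 1 = 1: r = r^2 * 5 mod 43 = 5^2 * 5 = 25*5 = 39
  bit 2 = 0: r = r^2 mod 43 = 39^2 = 16
  bit 3 = 1: r = r^2 * 5 mod 43 = 16^2 * 5 = 41*5 = 33
  -> A = 33
B = 5^31 mod 43  (bits of 31 = 11111)
  bit 0 = 1: r = r^2 * 5 mod 43 = 1^2 * 5 = 1*5 = 5
  bit 1 = 1: r = r^2 * 5 mod 43 = 5^2 * 5 = 25*5 = 39
  bit 2 = 1: r = r^2 * 5 mod 43 = 39^2 * 5 = 16*5 = 37
  bit 3 = 1: r = r^2 * 5 mod 43 = 37^2 * 5 = 36*5 = 8
  bit 4 = 1: r = r^2 * 5 mod 43 = 8^2 * 5 = 21*5 = 19
  -> B = 19
s = B^a = 19^13 mod 43  (bits of 13 = 1101)
  bit 0 = 1: r = r^2 * 19 mod 43 = 1^2 * 19 = 1*19 = 19
  bit 1 = 1: r = r^2 * 19 mod 43 = 19^2 * 19 = 17*19 = 22
  bit 2 = 0: r = r^2 mod 43 = 22^2 = 11
  bit 3 = 1: r = r^2 * 19 mod 43 = 11^2 * 19 = 35*19 = 20
  -> s = B^a = 20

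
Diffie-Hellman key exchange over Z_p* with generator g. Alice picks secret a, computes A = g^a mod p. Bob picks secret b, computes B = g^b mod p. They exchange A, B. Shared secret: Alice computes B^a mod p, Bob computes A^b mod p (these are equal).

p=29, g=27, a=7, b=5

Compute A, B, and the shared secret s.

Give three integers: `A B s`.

A = 27^7 mod 29  (bits of 7 = 111)
  bit 0 = 1: r = r^2 * 27 mod 29 = 1^2 * 27 = 1*27 = 27
  bit 1 = 1: r = r^2 * 27 mod 29 = 27^2 * 27 = 4*27 = 21
  bit 2 = 1: r = r^2 * 27 mod 29 = 21^2 * 27 = 6*27 = 17
  -> A = 17
B = 27^5 mod 29  (bits of 5 = 101)
  bit 0 = 1: r = r^2 * 27 mod 29 = 1^2 * 27 = 1*27 = 27
  bit 1 = 0: r = r^2 mod 29 = 27^2 = 4
  bit 2 = 1: r = r^2 * 27 mod 29 = 4^2 * 27 = 16*27 = 26
  -> B = 26
s = B^a = 26^7 mod 29  (bits of 7 = 111)
  bit 0 = 1: r = r^2 * 26 mod 29 = 1^2 * 26 = 1*26 = 26
  bit 1 = 1: r = r^2 * 26 mod 29 = 26^2 * 26 = 9*26 = 2
  bit 2 = 1: r = r^2 * 26 mod 29 = 2^2 * 26 = 4*26 = 17
  -> s = B^a = 17

Answer: 17 26 17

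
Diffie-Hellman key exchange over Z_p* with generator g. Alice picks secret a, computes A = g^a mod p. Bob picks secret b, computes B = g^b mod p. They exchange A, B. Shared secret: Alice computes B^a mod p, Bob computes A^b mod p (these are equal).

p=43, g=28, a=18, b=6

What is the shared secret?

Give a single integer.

A = 28^18 mod 43  (bits of 18 = 10010)
  bit 0 = 1: r = r^2 * 28 mod 43 = 1^2 * 28 = 1*28 = 28
  bit 1 = 0: r = r^2 mod 43 = 28^2 = 10
  bit 2 = 0: r = r^2 mod 43 = 10^2 = 14
  bit 3 = 1: r = r^2 * 28 mod 43 = 14^2 * 28 = 24*28 = 27
  bit 4 = 0: r = r^2 mod 43 = 27^2 = 41
  -> A = 41
B = 28^6 mod 43  (bits of 6 = 110)
  bit 0 = 1: r = r^2 * 28 mod 43 = 1^2 * 28 = 1*28 = 28
  bit 1 = 1: r = r^2 * 28 mod 43 = 28^2 * 28 = 10*28 = 22
  bit 2 = 0: r = r^2 mod 43 = 22^2 = 11
  -> B = 11
s = B^a = 11^18 mod 43  (bits of 18 = 10010)
  bit 0 = 1: r = r^2 * 11 mod 43 = 1^2 * 11 = 1*11 = 11
  bit 1 = 0: r = r^2 mod 43 = 11^2 = 35
  bit 2 = 0: r = r^2 mod 43 = 35^2 = 21
  bit 3 = 1: r = r^2 * 11 mod 43 = 21^2 * 11 = 11*11 = 35
  bit 4 = 0: r = r^2 mod 43 = 35^2 = 21
  -> s = B^a = 21

Answer: 21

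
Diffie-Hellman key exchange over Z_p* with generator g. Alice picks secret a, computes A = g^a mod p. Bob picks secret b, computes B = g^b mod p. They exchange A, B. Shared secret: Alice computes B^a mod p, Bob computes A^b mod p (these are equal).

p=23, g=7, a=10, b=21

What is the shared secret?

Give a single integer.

Answer: 16

Derivation:
A = 7^10 mod 23  (bits of 10 = 1010)
  bit 0 = 1: r = r^2 * 7 mod 23 = 1^2 * 7 = 1*7 = 7
  bit 1 = 0: r = r^2 mod 23 = 7^2 = 3
  bit 2 = 1: r = r^2 * 7 mod 23 = 3^2 * 7 = 9*7 = 17
  bit 3 = 0: r = r^2 mod 23 = 17^2 = 13
  -> A = 13
B = 7^21 mod 23  (bits of 21 = 10101)
  bit 0 = 1: r = r^2 * 7 mod 23 = 1^2 * 7 = 1*7 = 7
  bit 1 = 0: r = r^2 mod 23 = 7^2 = 3
  bit 2 = 1: r = r^2 * 7 mod 23 = 3^2 * 7 = 9*7 = 17
  bit 3 = 0: r = r^2 mod 23 = 17^2 = 13
  bit 4 = 1: r = r^2 * 7 mod 23 = 13^2 * 7 = 8*7 = 10
  -> B = 10
s = B^a = 10^10 mod 23  (bits of 10 = 1010)
  bit 0 = 1: r = r^2 * 10 mod 23 = 1^2 * 10 = 1*10 = 10
  bit 1 = 0: r = r^2 mod 23 = 10^2 = 8
  bit 2 = 1: r = r^2 * 10 mod 23 = 8^2 * 10 = 18*10 = 19
  bit 3 = 0: r = r^2 mod 23 = 19^2 = 16
  -> s = B^a = 16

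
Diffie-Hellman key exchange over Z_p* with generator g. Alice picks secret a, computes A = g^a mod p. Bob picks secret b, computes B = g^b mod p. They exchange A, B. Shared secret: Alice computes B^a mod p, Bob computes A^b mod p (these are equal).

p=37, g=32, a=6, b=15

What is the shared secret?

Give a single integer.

Answer: 36

Derivation:
A = 32^6 mod 37  (bits of 6 = 110)
  bit 0 = 1: r = r^2 * 32 mod 37 = 1^2 * 32 = 1*32 = 32
  bit 1 = 1: r = r^2 * 32 mod 37 = 32^2 * 32 = 25*32 = 23
  bit 2 = 0: r = r^2 mod 37 = 23^2 = 11
  -> A = 11
B = 32^15 mod 37  (bits of 15 = 1111)
  bit 0 = 1: r = r^2 * 32 mod 37 = 1^2 * 32 = 1*32 = 32
  bit 1 = 1: r = r^2 * 32 mod 37 = 32^2 * 32 = 25*32 = 23
  bit 2 = 1: r = r^2 * 32 mod 37 = 23^2 * 32 = 11*32 = 19
  bit 3 = 1: r = r^2 * 32 mod 37 = 19^2 * 32 = 28*32 = 8
  -> B = 8
s = B^a = 8^6 mod 37  (bits of 6 = 110)
  bit 0 = 1: r = r^2 * 8 mod 37 = 1^2 * 8 = 1*8 = 8
  bit 1 = 1: r = r^2 * 8 mod 37 = 8^2 * 8 = 27*8 = 31
  bit 2 = 0: r = r^2 mod 37 = 31^2 = 36
  -> s = B^a = 36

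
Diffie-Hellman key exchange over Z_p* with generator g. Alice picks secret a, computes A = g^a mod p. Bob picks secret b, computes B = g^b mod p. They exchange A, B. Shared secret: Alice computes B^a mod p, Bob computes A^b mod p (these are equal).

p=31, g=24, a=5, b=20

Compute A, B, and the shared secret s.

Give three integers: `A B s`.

Answer: 26 5 25

Derivation:
A = 24^5 mod 31  (bits of 5 = 101)
  bit 0 = 1: r = r^2 * 24 mod 31 = 1^2 * 24 = 1*24 = 24
  bit 1 = 0: r = r^2 mod 31 = 24^2 = 18
  bit 2 = 1: r = r^2 * 24 mod 31 = 18^2 * 24 = 14*24 = 26
  -> A = 26
B = 24^20 mod 31  (bits of 20 = 10100)
  bit 0 = 1: r = r^2 * 24 mod 31 = 1^2 * 24 = 1*24 = 24
  bit 1 = 0: r = r^2 mod 31 = 24^2 = 18
  bit 2 = 1: r = r^2 * 24 mod 31 = 18^2 * 24 = 14*24 = 26
  bit 3 = 0: r = r^2 mod 31 = 26^2 = 25
  bit 4 = 0: r = r^2 mod 31 = 25^2 = 5
  -> B = 5
s = B^a = 5^5 mod 31  (bits of 5 = 101)
  bit 0 = 1: r = r^2 * 5 mod 31 = 1^2 * 5 = 1*5 = 5
  bit 1 = 0: r = r^2 mod 31 = 5^2 = 25
  bit 2 = 1: r = r^2 * 5 mod 31 = 25^2 * 5 = 5*5 = 25
  -> s = B^a = 25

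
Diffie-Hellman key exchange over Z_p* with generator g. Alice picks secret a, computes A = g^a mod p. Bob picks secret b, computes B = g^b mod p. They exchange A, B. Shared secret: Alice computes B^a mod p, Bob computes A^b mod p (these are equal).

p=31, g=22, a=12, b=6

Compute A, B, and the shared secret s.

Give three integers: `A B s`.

Answer: 2 8 2

Derivation:
A = 22^12 mod 31  (bits of 12 = 1100)
  bit 0 = 1: r = r^2 * 22 mod 31 = 1^2 * 22 = 1*22 = 22
  bit 1 = 1: r = r^2 * 22 mod 31 = 22^2 * 22 = 19*22 = 15
  bit 2 = 0: r = r^2 mod 31 = 15^2 = 8
  bit 3 = 0: r = r^2 mod 31 = 8^2 = 2
  -> A = 2
B = 22^6 mod 31  (bits of 6 = 110)
  bit 0 = 1: r = r^2 * 22 mod 31 = 1^2 * 22 = 1*22 = 22
  bit 1 = 1: r = r^2 * 22 mod 31 = 22^2 * 22 = 19*22 = 15
  bit 2 = 0: r = r^2 mod 31 = 15^2 = 8
  -> B = 8
s = B^a = 8^12 mod 31  (bits of 12 = 1100)
  bit 0 = 1: r = r^2 * 8 mod 31 = 1^2 * 8 = 1*8 = 8
  bit 1 = 1: r = r^2 * 8 mod 31 = 8^2 * 8 = 2*8 = 16
  bit 2 = 0: r = r^2 mod 31 = 16^2 = 8
  bit 3 = 0: r = r^2 mod 31 = 8^2 = 2
  -> s = B^a = 2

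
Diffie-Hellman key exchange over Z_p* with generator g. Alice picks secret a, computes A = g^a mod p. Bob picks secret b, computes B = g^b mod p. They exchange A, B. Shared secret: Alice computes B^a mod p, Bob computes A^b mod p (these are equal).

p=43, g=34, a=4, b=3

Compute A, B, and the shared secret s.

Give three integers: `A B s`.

A = 34^4 mod 43  (bits of 4 = 100)
  bit 0 = 1: r = r^2 * 34 mod 43 = 1^2 * 34 = 1*34 = 34
  bit 1 = 0: r = r^2 mod 43 = 34^2 = 38
  bit 2 = 0: r = r^2 mod 43 = 38^2 = 25
  -> A = 25
B = 34^3 mod 43  (bits of 3 = 11)
  bit 0 = 1: r = r^2 * 34 mod 43 = 1^2 * 34 = 1*34 = 34
  bit 1 = 1: r = r^2 * 34 mod 43 = 34^2 * 34 = 38*34 = 2
  -> B = 2
s = B^a = 2^4 mod 43  (bits of 4 = 100)
  bit 0 = 1: r = r^2 * 2 mod 43 = 1^2 * 2 = 1*2 = 2
  bit 1 = 0: r = r^2 mod 43 = 2^2 = 4
  bit 2 = 0: r = r^2 mod 43 = 4^2 = 16
  -> s = B^a = 16

Answer: 25 2 16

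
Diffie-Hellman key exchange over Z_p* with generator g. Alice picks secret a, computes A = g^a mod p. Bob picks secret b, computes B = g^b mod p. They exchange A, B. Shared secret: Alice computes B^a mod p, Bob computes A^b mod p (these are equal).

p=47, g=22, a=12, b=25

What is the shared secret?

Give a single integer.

A = 22^12 mod 47  (bits of 12 = 1100)
  bit 0 = 1: r = r^2 * 22 mod 47 = 1^2 * 22 = 1*22 = 22
  bit 1 = 1: r = r^2 * 22 mod 47 = 22^2 * 22 = 14*22 = 26
  bit 2 = 0: r = r^2 mod 47 = 26^2 = 18
  bit 3 = 0: r = r^2 mod 47 = 18^2 = 42
  -> A = 42
B = 22^25 mod 47  (bits of 25 = 11001)
  bit 0 = 1: r = r^2 * 22 mod 47 = 1^2 * 22 = 1*22 = 22
  bit 1 = 1: r = r^2 * 22 mod 47 = 22^2 * 22 = 14*22 = 26
  bit 2 = 0: r = r^2 mod 47 = 26^2 = 18
  bit 3 = 0: r = r^2 mod 47 = 18^2 = 42
  bit 4 = 1: r = r^2 * 22 mod 47 = 42^2 * 22 = 25*22 = 33
  -> B = 33
s = B^a = 33^12 mod 47  (bits of 12 = 1100)
  bit 0 = 1: r = r^2 * 33 mod 47 = 1^2 * 33 = 1*33 = 33
  bit 1 = 1: r = r^2 * 33 mod 47 = 33^2 * 33 = 8*33 = 29
  bit 2 = 0: r = r^2 mod 47 = 29^2 = 42
  bit 3 = 0: r = r^2 mod 47 = 42^2 = 25
  -> s = B^a = 25

Answer: 25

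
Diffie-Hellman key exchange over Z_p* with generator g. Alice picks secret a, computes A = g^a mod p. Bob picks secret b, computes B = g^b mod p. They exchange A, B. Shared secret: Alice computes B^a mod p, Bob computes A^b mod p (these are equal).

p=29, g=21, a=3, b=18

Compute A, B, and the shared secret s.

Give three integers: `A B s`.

Answer: 10 22 5

Derivation:
A = 21^3 mod 29  (bits of 3 = 11)
  bit 0 = 1: r = r^2 * 21 mod 29 = 1^2 * 21 = 1*21 = 21
  bit 1 = 1: r = r^2 * 21 mod 29 = 21^2 * 21 = 6*21 = 10
  -> A = 10
B = 21^18 mod 29  (bits of 18 = 10010)
  bit 0 = 1: r = r^2 * 21 mod 29 = 1^2 * 21 = 1*21 = 21
  bit 1 = 0: r = r^2 mod 29 = 21^2 = 6
  bit 2 = 0: r = r^2 mod 29 = 6^2 = 7
  bit 3 = 1: r = r^2 * 21 mod 29 = 7^2 * 21 = 20*21 = 14
  bit 4 = 0: r = r^2 mod 29 = 14^2 = 22
  -> B = 22
s = B^a = 22^3 mod 29  (bits of 3 = 11)
  bit 0 = 1: r = r^2 * 22 mod 29 = 1^2 * 22 = 1*22 = 22
  bit 1 = 1: r = r^2 * 22 mod 29 = 22^2 * 22 = 20*22 = 5
  -> s = B^a = 5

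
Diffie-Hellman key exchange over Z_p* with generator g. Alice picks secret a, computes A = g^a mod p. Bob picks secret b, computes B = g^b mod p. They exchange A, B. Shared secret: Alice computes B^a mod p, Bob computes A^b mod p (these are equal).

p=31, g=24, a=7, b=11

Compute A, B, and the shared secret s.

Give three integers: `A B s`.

A = 24^7 mod 31  (bits of 7 = 111)
  bit 0 = 1: r = r^2 * 24 mod 31 = 1^2 * 24 = 1*24 = 24
  bit 1 = 1: r = r^2 * 24 mod 31 = 24^2 * 24 = 18*24 = 29
  bit 2 = 1: r = r^2 * 24 mod 31 = 29^2 * 24 = 4*24 = 3
  -> A = 3
B = 24^11 mod 31  (bits of 11 = 1011)
  bit 0 = 1: r = r^2 * 24 mod 31 = 1^2 * 24 = 1*24 = 24
  bit 1 = 0: r = r^2 mod 31 = 24^2 = 18
  bit 2 = 1: r = r^2 * 24 mod 31 = 18^2 * 24 = 14*24 = 26
  bit 3 = 1: r = r^2 * 24 mod 31 = 26^2 * 24 = 25*24 = 11
  -> B = 11
s = B^a = 11^7 mod 31  (bits of 7 = 111)
  bit 0 = 1: r = r^2 * 11 mod 31 = 1^2 * 11 = 1*11 = 11
  bit 1 = 1: r = r^2 * 11 mod 31 = 11^2 * 11 = 28*11 = 29
  bit 2 = 1: r = r^2 * 11 mod 31 = 29^2 * 11 = 4*11 = 13
  -> s = B^a = 13

Answer: 3 11 13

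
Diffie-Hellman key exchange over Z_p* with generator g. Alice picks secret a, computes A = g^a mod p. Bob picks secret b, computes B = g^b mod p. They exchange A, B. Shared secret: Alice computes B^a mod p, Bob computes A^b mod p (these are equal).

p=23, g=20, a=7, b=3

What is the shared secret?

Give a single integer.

A = 20^7 mod 23  (bits of 7 = 111)
  bit 0 = 1: r = r^2 * 20 mod 23 = 1^2 * 20 = 1*20 = 20
  bit 1 = 1: r = r^2 * 20 mod 23 = 20^2 * 20 = 9*20 = 19
  bit 2 = 1: r = r^2 * 20 mod 23 = 19^2 * 20 = 16*20 = 21
  -> A = 21
B = 20^3 mod 23  (bits of 3 = 11)
  bit 0 = 1: r = r^2 * 20 mod 23 = 1^2 * 20 = 1*20 = 20
  bit 1 = 1: r = r^2 * 20 mod 23 = 20^2 * 20 = 9*20 = 19
  -> B = 19
s = B^a = 19^7 mod 23  (bits of 7 = 111)
  bit 0 = 1: r = r^2 * 19 mod 23 = 1^2 * 19 = 1*19 = 19
  bit 1 = 1: r = r^2 * 19 mod 23 = 19^2 * 19 = 16*19 = 5
  bit 2 = 1: r = r^2 * 19 mod 23 = 5^2 * 19 = 2*19 = 15
  -> s = B^a = 15

Answer: 15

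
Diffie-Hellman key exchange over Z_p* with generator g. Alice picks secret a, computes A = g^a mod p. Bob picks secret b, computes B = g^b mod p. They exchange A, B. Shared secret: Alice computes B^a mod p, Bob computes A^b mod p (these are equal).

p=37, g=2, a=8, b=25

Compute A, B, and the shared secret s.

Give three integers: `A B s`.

Answer: 34 20 33

Derivation:
A = 2^8 mod 37  (bits of 8 = 1000)
  bit 0 = 1: r = r^2 * 2 mod 37 = 1^2 * 2 = 1*2 = 2
  bit 1 = 0: r = r^2 mod 37 = 2^2 = 4
  bit 2 = 0: r = r^2 mod 37 = 4^2 = 16
  bit 3 = 0: r = r^2 mod 37 = 16^2 = 34
  -> A = 34
B = 2^25 mod 37  (bits of 25 = 11001)
  bit 0 = 1: r = r^2 * 2 mod 37 = 1^2 * 2 = 1*2 = 2
  bit 1 = 1: r = r^2 * 2 mod 37 = 2^2 * 2 = 4*2 = 8
  bit 2 = 0: r = r^2 mod 37 = 8^2 = 27
  bit 3 = 0: r = r^2 mod 37 = 27^2 = 26
  bit 4 = 1: r = r^2 * 2 mod 37 = 26^2 * 2 = 10*2 = 20
  -> B = 20
s = B^a = 20^8 mod 37  (bits of 8 = 1000)
  bit 0 = 1: r = r^2 * 20 mod 37 = 1^2 * 20 = 1*20 = 20
  bit 1 = 0: r = r^2 mod 37 = 20^2 = 30
  bit 2 = 0: r = r^2 mod 37 = 30^2 = 12
  bit 3 = 0: r = r^2 mod 37 = 12^2 = 33
  -> s = B^a = 33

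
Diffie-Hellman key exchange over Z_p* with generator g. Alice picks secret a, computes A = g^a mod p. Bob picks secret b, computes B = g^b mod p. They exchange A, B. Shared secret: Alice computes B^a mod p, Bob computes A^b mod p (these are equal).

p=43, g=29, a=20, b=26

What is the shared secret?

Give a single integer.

A = 29^20 mod 43  (bits of 20 = 10100)
  bit 0 = 1: r = r^2 * 29 mod 43 = 1^2 * 29 = 1*29 = 29
  bit 1 = 0: r = r^2 mod 43 = 29^2 = 24
  bit 2 = 1: r = r^2 * 29 mod 43 = 24^2 * 29 = 17*29 = 20
  bit 3 = 0: r = r^2 mod 43 = 20^2 = 13
  bit 4 = 0: r = r^2 mod 43 = 13^2 = 40
  -> A = 40
B = 29^26 mod 43  (bits of 26 = 11010)
  bit 0 = 1: r = r^2 * 29 mod 43 = 1^2 * 29 = 1*29 = 29
  bit 1 = 1: r = r^2 * 29 mod 43 = 29^2 * 29 = 24*29 = 8
  bit 2 = 0: r = r^2 mod 43 = 8^2 = 21
  bit 3 = 1: r = r^2 * 29 mod 43 = 21^2 * 29 = 11*29 = 18
  bit 4 = 0: r = r^2 mod 43 = 18^2 = 23
  -> B = 23
s = B^a = 23^20 mod 43  (bits of 20 = 10100)
  bit 0 = 1: r = r^2 * 23 mod 43 = 1^2 * 23 = 1*23 = 23
  bit 1 = 0: r = r^2 mod 43 = 23^2 = 13
  bit 2 = 1: r = r^2 * 23 mod 43 = 13^2 * 23 = 40*23 = 17
  bit 3 = 0: r = r^2 mod 43 = 17^2 = 31
  bit 4 = 0: r = r^2 mod 43 = 31^2 = 15
  -> s = B^a = 15

Answer: 15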